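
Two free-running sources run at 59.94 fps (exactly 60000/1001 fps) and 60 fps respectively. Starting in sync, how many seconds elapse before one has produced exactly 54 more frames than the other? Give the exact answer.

The gap grows by |60 − 60000/1001| = 60/1001 frames per second.
Time for a 54-frame gap: 54 ÷ (60/1001) = 900.9 s.

900.9 seconds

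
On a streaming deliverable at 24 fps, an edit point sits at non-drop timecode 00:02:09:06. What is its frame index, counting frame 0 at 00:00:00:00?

3102

Total seconds to the label: (0 × 3600 + 2 × 60 + 9) = 129.
Frame index = 129 × 24 + 6 = 3102.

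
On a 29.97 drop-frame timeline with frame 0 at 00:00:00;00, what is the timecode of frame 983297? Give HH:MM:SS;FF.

09:06:49;11

Ten DF minutes hold 17982 frames, so frame 983297 lies in block 54 (frames 971028–989009) with 12269 frames into that block.
The block's first minute is 1800 frames and the rest 1798 each; 12269 frames reaches minute 6, so 54 × 18 + 6 × 2 = 984 labels have been skipped so far.
Adding those back, label number 983297 + 984 = 984281 at 30 labels/s is 32809 s + 11 f = 9 h 6 min 49 s frame 11, i.e. 09:06:49;11.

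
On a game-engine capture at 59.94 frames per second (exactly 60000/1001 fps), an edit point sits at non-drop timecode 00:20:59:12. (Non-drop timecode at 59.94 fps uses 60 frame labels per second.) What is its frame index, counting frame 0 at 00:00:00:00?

frame 75552

Total seconds to the label: (0 × 3600 + 20 × 60 + 59) = 1259.
Frame index = 1259 × 60 + 12 = 75552.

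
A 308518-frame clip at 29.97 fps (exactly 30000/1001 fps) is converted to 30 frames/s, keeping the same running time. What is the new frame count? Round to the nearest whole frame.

308827 frames

Frames at target rate = 308518 × (30) / (30000/1001) = 154413259/500 ≈ 308826.518.
Nearest whole frame: 308827.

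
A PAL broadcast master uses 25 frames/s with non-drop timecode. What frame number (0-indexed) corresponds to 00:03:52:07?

5807

Total seconds to the label: (0 × 3600 + 3 × 60 + 52) = 232.
Frame index = 232 × 25 + 7 = 5807.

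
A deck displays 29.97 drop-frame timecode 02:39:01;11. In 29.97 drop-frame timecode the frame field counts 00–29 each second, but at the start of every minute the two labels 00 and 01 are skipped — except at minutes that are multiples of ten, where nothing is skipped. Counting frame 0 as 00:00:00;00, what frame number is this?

Complete 10-minute blocks: 15, each 17982 frames → 269730.
Remaining 9 whole minutes in the current block: 1800 + 8 × 1798 = 16184 frames.
Within the current minute: 1 × 30 + 11 − 2 = 39 (labels ;00/;01 skipped at this minute). Total = 269730 + 16184 + 39 = 285953.

285953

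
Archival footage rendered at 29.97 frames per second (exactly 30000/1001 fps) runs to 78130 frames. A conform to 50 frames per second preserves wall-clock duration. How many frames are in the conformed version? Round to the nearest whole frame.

130347 frames

Frames at target rate = 78130 × (50) / (30000/1001) = 7820813/60 ≈ 130346.883.
Nearest whole frame: 130347.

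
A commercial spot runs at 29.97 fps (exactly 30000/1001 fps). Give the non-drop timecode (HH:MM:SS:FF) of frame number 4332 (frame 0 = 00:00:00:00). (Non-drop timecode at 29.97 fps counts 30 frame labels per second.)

4332 ÷ 30 = 144 full seconds, remainder 12 frames.
144 s = 0 h 2 min 24 s.
Timecode: 00:02:24:12.

00:02:24:12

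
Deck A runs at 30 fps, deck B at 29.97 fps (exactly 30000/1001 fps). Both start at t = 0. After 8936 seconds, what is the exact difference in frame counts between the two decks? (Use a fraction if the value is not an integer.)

268080/1001 frames

A emits 30 × 8936 = 268080 frames; B emits 30000/1001 × 8936 = 268080000/1001.
Difference = 268080/1001 frames (≈ 267.8122); B is behind A.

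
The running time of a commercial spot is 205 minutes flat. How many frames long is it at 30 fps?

369000 frames

205 min = 12300 s.
Frames = 12300 × 30 = 369000.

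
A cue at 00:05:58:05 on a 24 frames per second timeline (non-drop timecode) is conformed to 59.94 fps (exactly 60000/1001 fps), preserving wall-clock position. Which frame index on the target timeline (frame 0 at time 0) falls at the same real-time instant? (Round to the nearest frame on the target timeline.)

Source frame index: (0×3600 + 5×60 + 58) × 24 + 5 = 8597.
Real time: 8597 / (24) = 8597/24 s.
Target frame: (8597/24) × (60000/1001) = 21492500/1001 ≈ 21471.029 → 21471.

frame 21471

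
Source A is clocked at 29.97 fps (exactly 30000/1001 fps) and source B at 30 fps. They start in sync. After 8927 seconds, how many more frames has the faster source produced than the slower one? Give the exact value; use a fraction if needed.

267810/1001 frames

A emits 30000/1001 × 8927 = 267810000/1001 frames; B emits 30 × 8927 = 267810.
Difference = 267810/1001 frames (≈ 267.5425); B is ahead of A.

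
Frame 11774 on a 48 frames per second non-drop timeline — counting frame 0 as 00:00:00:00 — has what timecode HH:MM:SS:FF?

00:04:05:14

11774 ÷ 48 = 245 full seconds, remainder 14 frames.
245 s = 0 h 4 min 5 s.
Timecode: 00:04:05:14.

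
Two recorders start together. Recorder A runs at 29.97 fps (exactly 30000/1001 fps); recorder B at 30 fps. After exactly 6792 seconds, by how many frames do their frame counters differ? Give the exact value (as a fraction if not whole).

A emits 30000/1001 × 6792 = 203760000/1001 frames; B emits 30 × 6792 = 203760.
Difference = 203760/1001 frames (≈ 203.5564); B is ahead of A.

203760/1001 frames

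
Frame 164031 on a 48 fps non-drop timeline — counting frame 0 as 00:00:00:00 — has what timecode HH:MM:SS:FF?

00:56:57:15

164031 ÷ 48 = 3417 full seconds, remainder 15 frames.
3417 s = 0 h 56 min 57 s.
Timecode: 00:56:57:15.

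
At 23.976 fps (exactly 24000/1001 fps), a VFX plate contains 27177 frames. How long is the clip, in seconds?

Running time = 27177 / (24000/1001) = 1133.507375 s.

1133.507375 seconds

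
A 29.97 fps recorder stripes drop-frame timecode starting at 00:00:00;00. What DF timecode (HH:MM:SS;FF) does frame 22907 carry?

00:12:44;09

Ten DF minutes hold 17982 frames, so frame 22907 lies in block 1 (frames 17982–35963) with 4925 frames into that block.
The block's first minute is 1800 frames and the rest 1798 each; 4925 frames reaches minute 2, so 1 × 18 + 2 × 2 = 22 labels have been skipped so far.
Adding those back, label number 22907 + 22 = 22929 at 30 labels/s is 764 s + 9 f = 0 h 12 min 44 s frame 9, i.e. 00:12:44;09.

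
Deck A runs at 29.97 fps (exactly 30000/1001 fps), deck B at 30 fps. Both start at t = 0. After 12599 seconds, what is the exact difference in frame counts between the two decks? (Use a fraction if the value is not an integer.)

A emits 30000/1001 × 12599 = 377970000/1001 frames; B emits 30 × 12599 = 377970.
Difference = 377970/1001 frames (≈ 377.5924); B is ahead of A.

377970/1001 frames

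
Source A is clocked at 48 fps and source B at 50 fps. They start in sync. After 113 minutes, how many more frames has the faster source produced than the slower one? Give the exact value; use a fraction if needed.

113 min = 6780 s.
A emits 48 × 6780 = 325440 frames; B emits 50 × 6780 = 339000.
Difference = 13560 frames; B is ahead of A.

13560 frames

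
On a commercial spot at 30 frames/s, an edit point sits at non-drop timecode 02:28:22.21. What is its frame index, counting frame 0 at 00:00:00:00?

Total seconds to the label: (2 × 3600 + 28 × 60 + 22) = 8902.
Frame index = 8902 × 30 + 21 = 267081.

267081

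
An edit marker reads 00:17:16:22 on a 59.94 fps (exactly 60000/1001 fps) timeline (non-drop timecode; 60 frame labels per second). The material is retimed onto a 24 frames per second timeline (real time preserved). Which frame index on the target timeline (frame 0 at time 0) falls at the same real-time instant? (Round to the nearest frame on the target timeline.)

frame 24898

Source frame index: (0×3600 + 17×60 + 16) × 60 + 22 = 62182.
Real time: 62182 / (60000/1001) = 31122091/30000 s.
Target frame: (31122091/30000) × (24) = 31122091/1250 ≈ 24897.673 → 24898.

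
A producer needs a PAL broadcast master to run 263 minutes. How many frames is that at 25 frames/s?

394500 frames

263 min = 15780 s.
Frames = 15780 × 25 = 394500.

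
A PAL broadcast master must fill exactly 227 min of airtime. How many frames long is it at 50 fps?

227 min = 13620 s.
Frames = 13620 × 50 = 681000.

681000 frames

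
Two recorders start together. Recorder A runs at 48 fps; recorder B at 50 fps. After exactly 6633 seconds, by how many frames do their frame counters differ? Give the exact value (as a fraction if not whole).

A emits 48 × 6633 = 318384 frames; B emits 50 × 6633 = 331650.
Difference = 13266 frames; B is ahead of A.

13266 frames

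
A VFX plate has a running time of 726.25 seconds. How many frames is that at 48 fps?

34860 frames

Frames = 726.25 × 48 = 34860.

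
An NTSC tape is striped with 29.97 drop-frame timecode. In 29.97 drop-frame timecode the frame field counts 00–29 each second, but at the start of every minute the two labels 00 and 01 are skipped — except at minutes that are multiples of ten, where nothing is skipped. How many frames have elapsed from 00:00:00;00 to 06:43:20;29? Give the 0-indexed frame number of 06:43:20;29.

725303

As if non-drop at 30 labels/s: (6 × 3600 + 43 × 60 + 20) × 30 + 29 = 726029.
Minute boundaries passed: 403; those not divisible by 10: 403 − 40 = 363; dropped labels = 2 × 363 = 726.
Actual frame index = 726029 − 726 = 725303.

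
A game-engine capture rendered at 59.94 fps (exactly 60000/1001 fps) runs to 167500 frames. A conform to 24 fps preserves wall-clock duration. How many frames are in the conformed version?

67067 frames

Target frames = source frames × (target rate / source rate) = 167500 × (24)/(60000/1001) = 167500 × 1001/2500 = 67067.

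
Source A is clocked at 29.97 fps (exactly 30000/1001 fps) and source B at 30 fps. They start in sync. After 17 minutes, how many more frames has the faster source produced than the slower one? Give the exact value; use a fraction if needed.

17 min = 1020 s.
A emits 30000/1001 × 1020 = 30600000/1001 frames; B emits 30 × 1020 = 30600.
Difference = 30600/1001 frames (≈ 30.5694); B is ahead of A.

30600/1001 frames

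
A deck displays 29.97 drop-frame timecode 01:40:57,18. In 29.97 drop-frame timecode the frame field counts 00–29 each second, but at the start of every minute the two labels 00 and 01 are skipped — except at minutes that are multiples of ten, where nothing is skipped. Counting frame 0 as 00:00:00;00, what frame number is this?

Complete 10-minute blocks: 10, each 17982 frames → 179820.
Remaining 0 whole minutes in the current block: 0 frames.
Within the current minute: 57 × 30 + 18 = 1728. Total = 179820 + 0 + 1728 = 181548.

181548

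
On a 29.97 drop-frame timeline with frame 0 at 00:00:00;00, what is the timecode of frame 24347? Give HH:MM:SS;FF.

00:13:32;11

Each 10-minute DF block holds 10 × 60 × 30 − 9 × 2 = 17982 frames. 24347 ÷ 17982 → 1 full block, remainder 6365.
Within the partial block the first minute is 1800 frames and each further minute 1798, so 3 further minute boundaries passed. Total skipped labels = 18 × 1 + 2 × 3 = 24.
Non-drop label index = 24347 + 24 = 24371; at 30 labels/s that is 00:13:32:11, i.e. DF 00:13:32;11.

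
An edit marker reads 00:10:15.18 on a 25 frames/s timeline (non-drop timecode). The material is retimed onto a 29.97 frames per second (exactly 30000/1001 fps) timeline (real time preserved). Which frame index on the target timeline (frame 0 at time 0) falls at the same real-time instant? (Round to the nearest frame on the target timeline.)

Source frame index: (0×3600 + 10×60 + 15) × 25 + 18 = 15393.
Real time: 15393 / (25) = 15393/25 s.
Target frame: (15393/25) × (30000/1001) = 2638800/143 ≈ 18453.147 → 18453.

frame 18453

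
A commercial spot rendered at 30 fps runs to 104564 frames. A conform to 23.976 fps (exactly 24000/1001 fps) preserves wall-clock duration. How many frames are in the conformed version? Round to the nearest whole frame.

Frames at target rate = 104564 × (24000/1001) / (30) = 83651200/1001 ≈ 83567.632.
Nearest whole frame: 83568.

83568 frames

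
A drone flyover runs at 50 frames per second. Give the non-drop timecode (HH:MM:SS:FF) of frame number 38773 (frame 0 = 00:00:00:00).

00:12:55:23

38773 ÷ 50 = 775 full seconds, remainder 23 frames.
775 s = 0 h 12 min 55 s.
Timecode: 00:12:55:23.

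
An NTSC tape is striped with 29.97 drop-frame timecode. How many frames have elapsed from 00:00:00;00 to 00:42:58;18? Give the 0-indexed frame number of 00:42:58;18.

As if non-drop at 30 labels/s: (0 × 3600 + 42 × 60 + 58) × 30 + 18 = 77358.
Minute boundaries passed: 42; those not divisible by 10: 42 − 4 = 38; dropped labels = 2 × 38 = 76.
Actual frame index = 77358 − 76 = 77282.

77282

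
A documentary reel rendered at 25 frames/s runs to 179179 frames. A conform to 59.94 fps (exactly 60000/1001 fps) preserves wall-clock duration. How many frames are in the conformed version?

Target frames = source frames × (target rate / source rate) = 179179 × (60000/1001)/(25) = 179179 × 2400/1001 = 429600.

429600 frames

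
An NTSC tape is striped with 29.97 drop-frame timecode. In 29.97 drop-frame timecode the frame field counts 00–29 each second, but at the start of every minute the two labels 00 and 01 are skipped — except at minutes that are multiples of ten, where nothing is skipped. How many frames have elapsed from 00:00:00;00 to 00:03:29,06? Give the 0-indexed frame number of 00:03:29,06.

As if non-drop at 30 labels/s: (0 × 3600 + 3 × 60 + 29) × 30 + 6 = 6276.
Minute boundaries passed: 3; those not divisible by 10: 3 − 0 = 3; dropped labels = 2 × 3 = 6.
Actual frame index = 6276 − 6 = 6270.

6270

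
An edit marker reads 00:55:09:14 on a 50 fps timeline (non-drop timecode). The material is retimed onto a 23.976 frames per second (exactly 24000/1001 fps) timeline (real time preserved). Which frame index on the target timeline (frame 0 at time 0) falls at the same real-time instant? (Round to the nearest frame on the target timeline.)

Source frame index: (0×3600 + 55×60 + 9) × 50 + 14 = 165464.
Real time: 165464 / (50) = 82732/25 s.
Target frame: (82732/25) × (24000/1001) = 6109440/77 ≈ 79343.377 → 79343.

frame 79343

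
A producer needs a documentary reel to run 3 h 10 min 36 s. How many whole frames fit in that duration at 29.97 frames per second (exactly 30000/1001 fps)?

3 h 10 min 36 s = 11436 s.
Frames = 11436 × 30000/1001 = 343080000/1001 ≈ 342737.2627.
Complete frames: 342737.

342737 frames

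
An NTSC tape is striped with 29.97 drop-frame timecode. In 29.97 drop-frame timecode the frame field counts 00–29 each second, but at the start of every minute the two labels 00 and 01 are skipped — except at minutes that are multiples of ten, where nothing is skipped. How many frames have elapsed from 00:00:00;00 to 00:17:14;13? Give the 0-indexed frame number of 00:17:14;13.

As if non-drop at 30 labels/s: (0 × 3600 + 17 × 60 + 14) × 30 + 13 = 31033.
Minute boundaries passed: 17; those not divisible by 10: 17 − 1 = 16; dropped labels = 2 × 16 = 32.
Actual frame index = 31033 − 32 = 31001.

31001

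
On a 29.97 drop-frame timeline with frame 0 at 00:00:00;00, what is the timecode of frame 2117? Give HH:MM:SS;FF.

Ten DF minutes hold 17982 frames, so frame 2117 lies in block 0 (frames 0–17981) with 2117 frames into that block.
The block's first minute is 1800 frames and the rest 1798 each; 2117 frames reaches minute 1, so 0 × 18 + 1 × 2 = 2 labels have been skipped so far.
Adding those back, label number 2117 + 2 = 2119 at 30 labels/s is 70 s + 19 f = 0 h 1 min 10 s frame 19, i.e. 00:01:10;19.

00:01:10;19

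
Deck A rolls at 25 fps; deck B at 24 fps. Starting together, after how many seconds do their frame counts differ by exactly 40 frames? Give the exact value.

40 seconds

The gap grows by |24 − 25| = 1 frame per second.
Time for a 40-frame gap: 40 ÷ (1) = 40 s.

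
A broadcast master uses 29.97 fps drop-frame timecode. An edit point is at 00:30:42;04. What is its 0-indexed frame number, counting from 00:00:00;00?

Complete 10-minute blocks: 3, each 17982 frames → 53946.
Remaining 0 whole minutes in the current block: 0 frames.
Within the current minute: 42 × 30 + 4 = 1264. Total = 53946 + 0 + 1264 = 55210.

55210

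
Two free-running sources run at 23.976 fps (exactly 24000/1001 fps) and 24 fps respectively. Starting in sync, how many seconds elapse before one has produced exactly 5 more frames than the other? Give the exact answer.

The gap grows by |24 − 24000/1001| = 24/1001 frames per second.
Time for a 5-frame gap: 5 ÷ (24/1001) = 5005/24 s.

5005/24 seconds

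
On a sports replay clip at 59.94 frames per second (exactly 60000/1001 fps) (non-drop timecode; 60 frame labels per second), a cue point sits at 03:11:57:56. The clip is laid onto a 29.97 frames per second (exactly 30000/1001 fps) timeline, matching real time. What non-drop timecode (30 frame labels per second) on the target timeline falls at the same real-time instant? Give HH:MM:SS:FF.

Source frame index: (3×3600 + 11×60 + 57) × 60 + 56 = 691076.
Real time: 691076 / (60000/1001) = 172941769/15000 s.
Target frame: (172941769/15000) × (30000/1001) = 345538.
At 30 labels/s: frame 345538 → 03:11:57:28.

03:11:57:28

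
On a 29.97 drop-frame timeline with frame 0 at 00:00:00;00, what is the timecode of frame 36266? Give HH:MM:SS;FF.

Each 10-minute DF block holds 10 × 60 × 30 − 9 × 2 = 17982 frames. 36266 ÷ 17982 → 2 full blocks, remainder 302.
Within the partial block the first minute is 1800 frames and each further minute 1798, so 0 further minute boundaries passed. Total skipped labels = 18 × 2 + 2 × 0 = 36.
Non-drop label index = 36266 + 36 = 36302; at 30 labels/s that is 00:20:10:02, i.e. DF 00:20:10;02.

00:20:10;02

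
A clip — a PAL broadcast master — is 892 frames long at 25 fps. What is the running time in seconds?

35.68 seconds

Running time = 892 / (25) = 35.68 s.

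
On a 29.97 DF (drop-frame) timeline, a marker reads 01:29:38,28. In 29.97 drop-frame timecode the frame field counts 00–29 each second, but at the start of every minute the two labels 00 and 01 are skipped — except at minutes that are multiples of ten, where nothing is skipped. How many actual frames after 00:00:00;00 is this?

161206

As if non-drop at 30 labels/s: (1 × 3600 + 29 × 60 + 38) × 30 + 28 = 161368.
Minute boundaries passed: 89; those not divisible by 10: 89 − 8 = 81; dropped labels = 2 × 81 = 162.
Actual frame index = 161368 − 162 = 161206.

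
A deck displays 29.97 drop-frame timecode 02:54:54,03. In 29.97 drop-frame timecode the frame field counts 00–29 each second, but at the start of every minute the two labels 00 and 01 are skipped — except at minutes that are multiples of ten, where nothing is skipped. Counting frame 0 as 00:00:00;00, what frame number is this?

314509

Complete 10-minute blocks: 17, each 17982 frames → 305694.
Remaining 4 whole minutes in the current block: 1800 + 3 × 1798 = 7194 frames.
Within the current minute: 54 × 30 + 3 − 2 = 1621 (labels ;00/;01 skipped at this minute). Total = 305694 + 7194 + 1621 = 314509.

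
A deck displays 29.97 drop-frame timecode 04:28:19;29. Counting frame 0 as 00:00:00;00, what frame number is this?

482515

As if non-drop at 30 labels/s: (4 × 3600 + 28 × 60 + 19) × 30 + 29 = 482999.
Minute boundaries passed: 268; those not divisible by 10: 268 − 26 = 242; dropped labels = 2 × 242 = 484.
Actual frame index = 482999 − 484 = 482515.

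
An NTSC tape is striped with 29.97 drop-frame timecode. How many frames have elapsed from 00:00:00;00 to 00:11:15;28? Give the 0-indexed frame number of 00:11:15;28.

20258

As if non-drop at 30 labels/s: (0 × 3600 + 11 × 60 + 15) × 30 + 28 = 20278.
Minute boundaries passed: 11; those not divisible by 10: 11 − 1 = 10; dropped labels = 2 × 10 = 20.
Actual frame index = 20278 − 20 = 20258.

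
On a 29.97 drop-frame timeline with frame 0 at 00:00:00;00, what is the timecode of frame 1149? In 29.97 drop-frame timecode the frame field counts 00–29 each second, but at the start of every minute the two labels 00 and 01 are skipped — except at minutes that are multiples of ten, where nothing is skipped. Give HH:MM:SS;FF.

00:00:38;09

Each 10-minute DF block holds 10 × 60 × 30 − 9 × 2 = 17982 frames. 1149 ÷ 17982 → 0 full blocks, remainder 1149.
Within the partial block the first minute is 1800 frames and each further minute 1798, so 0 further minute boundaries passed. Total skipped labels = 18 × 0 + 2 × 0 = 0.
Non-drop label index = 1149 + 0 = 1149; at 30 labels/s that is 00:00:38:09, i.e. DF 00:00:38;09.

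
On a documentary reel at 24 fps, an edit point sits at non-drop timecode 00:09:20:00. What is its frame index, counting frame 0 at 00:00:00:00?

13440

Total seconds to the label: (0 × 3600 + 9 × 60 + 20) = 560.
Frame index = 560 × 24 + 0 = 13440.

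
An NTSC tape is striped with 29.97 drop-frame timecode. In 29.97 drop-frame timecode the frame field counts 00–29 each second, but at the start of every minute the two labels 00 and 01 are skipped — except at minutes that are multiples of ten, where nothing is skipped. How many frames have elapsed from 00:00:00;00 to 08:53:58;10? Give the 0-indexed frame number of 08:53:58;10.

As if non-drop at 30 labels/s: (8 × 3600 + 53 × 60 + 58) × 30 + 10 = 961150.
Minute boundaries passed: 533; those not divisible by 10: 533 − 53 = 480; dropped labels = 2 × 480 = 960.
Actual frame index = 961150 − 960 = 960190.

960190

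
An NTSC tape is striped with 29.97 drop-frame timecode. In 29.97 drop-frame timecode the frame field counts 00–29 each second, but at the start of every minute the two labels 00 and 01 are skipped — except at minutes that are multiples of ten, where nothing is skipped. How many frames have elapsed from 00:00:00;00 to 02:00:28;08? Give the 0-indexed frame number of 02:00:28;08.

216632

As if non-drop at 30 labels/s: (2 × 3600 + 0 × 60 + 28) × 30 + 8 = 216848.
Minute boundaries passed: 120; those not divisible by 10: 120 − 12 = 108; dropped labels = 2 × 108 = 216.
Actual frame index = 216848 − 216 = 216632.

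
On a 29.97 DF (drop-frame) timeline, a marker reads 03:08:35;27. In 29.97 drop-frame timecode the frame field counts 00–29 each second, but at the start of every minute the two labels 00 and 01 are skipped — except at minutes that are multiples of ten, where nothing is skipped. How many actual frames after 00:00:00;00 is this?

Complete 10-minute blocks: 18, each 17982 frames → 323676.
Remaining 8 whole minutes in the current block: 1800 + 7 × 1798 = 14386 frames.
Within the current minute: 35 × 30 + 27 − 2 = 1075 (labels ;00/;01 skipped at this minute). Total = 323676 + 14386 + 1075 = 339137.

339137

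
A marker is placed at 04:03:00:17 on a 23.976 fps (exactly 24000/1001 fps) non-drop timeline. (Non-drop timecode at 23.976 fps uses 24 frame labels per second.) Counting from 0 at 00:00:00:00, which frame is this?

Total seconds to the label: (4 × 3600 + 3 × 60 + 0) = 14580.
Frame index = 14580 × 24 + 17 = 349937.

349937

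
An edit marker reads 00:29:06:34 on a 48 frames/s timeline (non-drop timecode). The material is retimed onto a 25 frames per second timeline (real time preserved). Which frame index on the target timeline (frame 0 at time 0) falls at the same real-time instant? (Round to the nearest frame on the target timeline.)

Source frame index: (0×3600 + 29×60 + 6) × 48 + 34 = 83842.
Real time: 83842 / (48) = 41921/24 s.
Target frame: (41921/24) × (25) = 1048025/24 ≈ 43667.708 → 43668.

frame 43668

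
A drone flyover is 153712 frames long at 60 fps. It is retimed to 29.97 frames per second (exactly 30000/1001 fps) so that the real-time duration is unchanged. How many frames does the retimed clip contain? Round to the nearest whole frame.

Frames at target rate = 153712 × (30000/1001) / (60) = 5912000/77 ≈ 76779.221.
Nearest whole frame: 76779.

76779 frames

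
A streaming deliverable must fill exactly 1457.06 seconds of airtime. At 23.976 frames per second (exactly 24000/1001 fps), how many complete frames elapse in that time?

Frames = 1457.06 × 24000/1001 = 3179040/91 ≈ 34934.5055.
Complete frames: 34934.

34934 frames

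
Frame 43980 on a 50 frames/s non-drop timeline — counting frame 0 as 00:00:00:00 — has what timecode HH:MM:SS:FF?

43980 ÷ 50 = 879 full seconds, remainder 30 frames.
879 s = 0 h 14 min 39 s.
Timecode: 00:14:39:30.

00:14:39:30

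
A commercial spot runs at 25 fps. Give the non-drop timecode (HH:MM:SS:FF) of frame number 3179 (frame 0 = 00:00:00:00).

3179 ÷ 25 = 127 full seconds, remainder 4 frames.
127 s = 0 h 2 min 7 s.
Timecode: 00:02:07:04.

00:02:07:04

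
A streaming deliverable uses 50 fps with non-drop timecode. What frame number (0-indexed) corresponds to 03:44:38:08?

Total seconds to the label: (3 × 3600 + 44 × 60 + 38) = 13478.
Frame index = 13478 × 50 + 8 = 673908.

673908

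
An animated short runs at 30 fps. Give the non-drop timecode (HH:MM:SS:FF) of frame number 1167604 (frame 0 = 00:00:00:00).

10:48:40:04

1167604 ÷ 30 = 38920 full seconds, remainder 4 frames.
38920 s = 10 h 48 min 40 s.
Timecode: 10:48:40:04.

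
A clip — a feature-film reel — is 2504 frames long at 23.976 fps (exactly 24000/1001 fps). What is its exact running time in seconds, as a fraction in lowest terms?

313313/3000 seconds

Running time = 2504 ÷ (24000/1001) = 2504 × 1001/24000 = 313313/3000 s.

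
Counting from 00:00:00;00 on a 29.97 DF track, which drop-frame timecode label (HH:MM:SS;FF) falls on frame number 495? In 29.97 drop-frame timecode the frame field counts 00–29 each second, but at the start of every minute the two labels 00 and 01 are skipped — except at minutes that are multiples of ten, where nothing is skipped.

Each 10-minute DF block holds 10 × 60 × 30 − 9 × 2 = 17982 frames. 495 ÷ 17982 → 0 full blocks, remainder 495.
Within the partial block the first minute is 1800 frames and each further minute 1798, so 0 further minute boundaries passed. Total skipped labels = 18 × 0 + 2 × 0 = 0.
Non-drop label index = 495 + 0 = 495; at 30 labels/s that is 00:00:16:15, i.e. DF 00:00:16;15.

00:00:16;15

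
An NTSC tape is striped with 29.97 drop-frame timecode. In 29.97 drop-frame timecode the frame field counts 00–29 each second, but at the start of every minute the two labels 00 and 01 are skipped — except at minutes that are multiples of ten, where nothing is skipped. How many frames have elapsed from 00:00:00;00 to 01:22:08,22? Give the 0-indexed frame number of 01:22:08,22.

Complete 10-minute blocks: 8, each 17982 frames → 143856.
Remaining 2 whole minutes in the current block: 1800 + 1 × 1798 = 3598 frames.
Within the current minute: 8 × 30 + 22 − 2 = 260 (labels ;00/;01 skipped at this minute). Total = 143856 + 3598 + 260 = 147714.

147714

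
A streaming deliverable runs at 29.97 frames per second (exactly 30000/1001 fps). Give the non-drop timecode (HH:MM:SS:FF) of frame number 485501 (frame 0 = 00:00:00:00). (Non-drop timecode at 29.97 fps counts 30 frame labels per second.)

485501 ÷ 30 = 16183 full seconds, remainder 11 frames.
16183 s = 4 h 29 min 43 s.
Timecode: 04:29:43:11.

04:29:43:11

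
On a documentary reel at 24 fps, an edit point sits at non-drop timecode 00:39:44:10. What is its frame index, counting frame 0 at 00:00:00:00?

57226

Total seconds to the label: (0 × 3600 + 39 × 60 + 44) = 2384.
Frame index = 2384 × 24 + 10 = 57226.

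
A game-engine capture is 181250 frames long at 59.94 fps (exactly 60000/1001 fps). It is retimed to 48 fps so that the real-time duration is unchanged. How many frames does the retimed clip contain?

Target frames = source frames × (target rate / source rate) = 181250 × (48)/(60000/1001) = 181250 × 1001/1250 = 145145.

145145 frames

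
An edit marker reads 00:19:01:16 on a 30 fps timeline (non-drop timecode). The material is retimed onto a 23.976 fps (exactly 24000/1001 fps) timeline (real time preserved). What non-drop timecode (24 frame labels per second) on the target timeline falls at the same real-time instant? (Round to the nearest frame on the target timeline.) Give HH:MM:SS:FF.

00:19:00:09

Source frame index: (0×3600 + 19×60 + 1) × 30 + 16 = 34246.
Real time: 34246 / (30) = 17123/15 s.
Target frame: (17123/15) × (24000/1001) = 27396800/1001 ≈ 27369.431 → 27369.
At 24 labels/s: frame 27369 → 00:19:00:09.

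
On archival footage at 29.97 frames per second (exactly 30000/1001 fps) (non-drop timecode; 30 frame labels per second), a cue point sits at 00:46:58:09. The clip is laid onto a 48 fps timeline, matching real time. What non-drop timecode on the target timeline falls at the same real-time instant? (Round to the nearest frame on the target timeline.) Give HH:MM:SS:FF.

00:47:01:06

Source frame index: (0×3600 + 46×60 + 58) × 30 + 9 = 84549.
Real time: 84549 / (30000/1001) = 28211183/10000 s.
Target frame: (28211183/10000) × (48) = 84633549/625 ≈ 135413.678 → 135414.
At 48 labels/s: frame 135414 → 00:47:01:06.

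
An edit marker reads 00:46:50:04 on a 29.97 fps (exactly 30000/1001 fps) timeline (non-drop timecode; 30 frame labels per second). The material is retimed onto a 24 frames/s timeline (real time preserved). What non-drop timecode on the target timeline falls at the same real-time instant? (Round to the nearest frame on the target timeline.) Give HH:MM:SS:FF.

Source frame index: (0×3600 + 46×60 + 50) × 30 + 4 = 84304.
Real time: 84304 / (30000/1001) = 5274269/1875 s.
Target frame: (5274269/1875) × (24) = 42194152/625 ≈ 67510.643 → 67511.
At 24 labels/s: frame 67511 → 00:46:52:23.

00:46:52:23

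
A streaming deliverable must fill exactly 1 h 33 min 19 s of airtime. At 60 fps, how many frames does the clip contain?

1 h 33 min 19 s = 5599 s.
Frames = 5599 × 60 = 335940.

335940 frames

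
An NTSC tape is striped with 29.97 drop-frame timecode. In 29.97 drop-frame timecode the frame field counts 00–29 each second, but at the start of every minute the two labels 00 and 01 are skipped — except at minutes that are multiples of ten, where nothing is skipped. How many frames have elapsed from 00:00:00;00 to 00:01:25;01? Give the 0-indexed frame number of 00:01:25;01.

As if non-drop at 30 labels/s: (0 × 3600 + 1 × 60 + 25) × 30 + 1 = 2551.
Minute boundaries passed: 1; those not divisible by 10: 1 − 0 = 1; dropped labels = 2 × 1 = 2.
Actual frame index = 2551 − 2 = 2549.

2549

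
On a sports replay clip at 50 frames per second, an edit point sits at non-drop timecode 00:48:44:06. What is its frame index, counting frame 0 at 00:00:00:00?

frame 146206

Total seconds to the label: (0 × 3600 + 48 × 60 + 44) = 2924.
Frame index = 2924 × 50 + 6 = 146206.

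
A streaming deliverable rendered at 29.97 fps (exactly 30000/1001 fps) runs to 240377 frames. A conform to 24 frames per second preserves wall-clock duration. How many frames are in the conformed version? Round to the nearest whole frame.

Frames at target rate = 240377 × (24) / (30000/1001) = 240617377/1250 ≈ 192493.902.
Nearest whole frame: 192494.

192494 frames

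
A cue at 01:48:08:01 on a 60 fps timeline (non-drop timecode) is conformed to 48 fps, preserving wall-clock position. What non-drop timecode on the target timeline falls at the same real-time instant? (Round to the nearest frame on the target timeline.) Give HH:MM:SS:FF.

Source frame index: (1×3600 + 48×60 + 8) × 60 + 1 = 389281.
Real time: 389281 / (60) = 389281/60 s.
Target frame: (389281/60) × (48) = 1557124/5 ≈ 311424.800 → 311425.
At 48 labels/s: frame 311425 → 01:48:08:01.

01:48:08:01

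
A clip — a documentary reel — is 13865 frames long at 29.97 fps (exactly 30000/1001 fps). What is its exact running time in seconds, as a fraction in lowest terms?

2775773/6000 seconds

Running time = 13865 ÷ (30000/1001) = 13865 × 1001/30000 = 2775773/6000 s.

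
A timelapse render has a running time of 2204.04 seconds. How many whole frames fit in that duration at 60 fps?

Frames = 2204.04 × 60 = 661212/5 ≈ 132242.4000.
Complete frames: 132242.

132242 frames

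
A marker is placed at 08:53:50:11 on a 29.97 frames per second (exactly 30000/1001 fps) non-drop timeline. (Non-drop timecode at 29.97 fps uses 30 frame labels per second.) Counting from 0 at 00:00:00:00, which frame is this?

Total seconds to the label: (8 × 3600 + 53 × 60 + 50) = 32030.
Frame index = 32030 × 30 + 11 = 960911.

frame 960911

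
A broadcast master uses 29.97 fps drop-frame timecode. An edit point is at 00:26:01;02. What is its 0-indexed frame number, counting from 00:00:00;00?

46784

Complete 10-minute blocks: 2, each 17982 frames → 35964.
Remaining 6 whole minutes in the current block: 1800 + 5 × 1798 = 10790 frames.
Within the current minute: 1 × 30 + 2 − 2 = 30 (labels ;00/;01 skipped at this minute). Total = 35964 + 10790 + 30 = 46784.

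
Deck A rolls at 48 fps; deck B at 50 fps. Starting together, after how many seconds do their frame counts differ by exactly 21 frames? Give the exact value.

The gap grows by |50 − 48| = 2 frames per second.
Time for a 21-frame gap: 21 ÷ (2) = 10.5 s.

10.5 seconds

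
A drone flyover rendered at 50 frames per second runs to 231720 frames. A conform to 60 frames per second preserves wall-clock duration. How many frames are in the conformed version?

278064 frames

Target frames = source frames × (target rate / source rate) = 231720 × (60)/(50) = 231720 × 6/5 = 278064.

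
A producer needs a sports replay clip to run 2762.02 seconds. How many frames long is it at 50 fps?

Frames = 2762.02 × 50 = 138101.

138101 frames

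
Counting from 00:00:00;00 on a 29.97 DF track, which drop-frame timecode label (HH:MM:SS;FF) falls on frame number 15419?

00:08:34;15

Each 10-minute DF block holds 10 × 60 × 30 − 9 × 2 = 17982 frames. 15419 ÷ 17982 → 0 full blocks, remainder 15419.
Within the partial block the first minute is 1800 frames and each further minute 1798, so 8 further minute boundaries passed. Total skipped labels = 18 × 0 + 2 × 8 = 16.
Non-drop label index = 15419 + 16 = 15435; at 30 labels/s that is 00:08:34:15, i.e. DF 00:08:34;15.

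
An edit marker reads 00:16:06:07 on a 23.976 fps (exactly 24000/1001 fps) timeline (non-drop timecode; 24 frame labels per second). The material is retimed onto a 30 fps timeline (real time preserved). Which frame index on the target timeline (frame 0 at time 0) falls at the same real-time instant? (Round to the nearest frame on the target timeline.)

frame 29018

Source frame index: (0×3600 + 16×60 + 6) × 24 + 7 = 23191.
Real time: 23191 / (24000/1001) = 23214191/24000 s.
Target frame: (23214191/24000) × (30) = 23214191/800 ≈ 29017.739 → 29018.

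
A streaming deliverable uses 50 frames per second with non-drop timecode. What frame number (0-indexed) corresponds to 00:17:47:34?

Total seconds to the label: (0 × 3600 + 17 × 60 + 47) = 1067.
Frame index = 1067 × 50 + 34 = 53384.

frame 53384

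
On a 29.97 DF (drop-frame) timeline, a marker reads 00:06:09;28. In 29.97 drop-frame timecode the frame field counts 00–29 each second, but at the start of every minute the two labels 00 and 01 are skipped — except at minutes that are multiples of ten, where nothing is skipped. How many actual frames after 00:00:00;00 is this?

Complete 10-minute blocks: 0, each 17982 frames → 0.
Remaining 6 whole minutes in the current block: 1800 + 5 × 1798 = 10790 frames.
Within the current minute: 9 × 30 + 28 − 2 = 296 (labels ;00/;01 skipped at this minute). Total = 0 + 10790 + 296 = 11086.

11086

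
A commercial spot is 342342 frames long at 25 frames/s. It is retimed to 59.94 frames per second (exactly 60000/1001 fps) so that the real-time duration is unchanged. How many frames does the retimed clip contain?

Target frames = source frames × (target rate / source rate) = 342342 × (60000/1001)/(25) = 342342 × 2400/1001 = 820800.

820800 frames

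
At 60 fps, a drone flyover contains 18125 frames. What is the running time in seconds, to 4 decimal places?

Running time = 18125 × 1/60 = 3625/12 s ≈ 302.0833 s.

302.0833 seconds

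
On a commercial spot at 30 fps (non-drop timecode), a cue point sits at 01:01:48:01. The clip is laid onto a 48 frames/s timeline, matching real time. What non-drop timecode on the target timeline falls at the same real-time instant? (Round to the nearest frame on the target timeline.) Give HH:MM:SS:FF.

Source frame index: (1×3600 + 1×60 + 48) × 30 + 1 = 111241.
Real time: 111241 / (30) = 111241/30 s.
Target frame: (111241/30) × (48) = 889928/5 ≈ 177985.600 → 177986.
At 48 labels/s: frame 177986 → 01:01:48:02.

01:01:48:02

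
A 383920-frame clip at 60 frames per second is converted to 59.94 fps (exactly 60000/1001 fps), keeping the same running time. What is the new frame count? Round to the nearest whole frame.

Frames at target rate = 383920 × (60000/1001) / (60) = 383920000/1001 ≈ 383536.464.
Nearest whole frame: 383536.

383536 frames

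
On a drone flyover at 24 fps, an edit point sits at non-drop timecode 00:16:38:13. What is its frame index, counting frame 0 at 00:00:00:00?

23965

Total seconds to the label: (0 × 3600 + 16 × 60 + 38) = 998.
Frame index = 998 × 24 + 13 = 23965.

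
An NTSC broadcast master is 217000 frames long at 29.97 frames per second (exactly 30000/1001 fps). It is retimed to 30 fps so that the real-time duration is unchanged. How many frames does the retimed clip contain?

Target frames = source frames × (target rate / source rate) = 217000 × (30)/(30000/1001) = 217000 × 1001/1000 = 217217.

217217 frames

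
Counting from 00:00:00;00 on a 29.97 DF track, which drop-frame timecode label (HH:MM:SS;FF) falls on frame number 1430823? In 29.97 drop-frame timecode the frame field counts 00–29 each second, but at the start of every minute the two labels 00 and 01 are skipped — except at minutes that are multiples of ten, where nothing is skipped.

Each 10-minute DF block holds 10 × 60 × 30 − 9 × 2 = 17982 frames. 1430823 ÷ 17982 → 79 full blocks, remainder 10245.
Within the partial block the first minute is 1800 frames and each further minute 1798, so 5 further minute boundaries passed. Total skipped labels = 18 × 79 + 2 × 5 = 1432.
Non-drop label index = 1430823 + 1432 = 1432255; at 30 labels/s that is 13:15:41:25, i.e. DF 13:15:41;25.

13:15:41;25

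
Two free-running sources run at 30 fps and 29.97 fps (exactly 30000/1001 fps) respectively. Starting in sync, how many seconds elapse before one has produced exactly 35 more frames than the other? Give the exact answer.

7007/6 seconds

The gap grows by |30000/1001 − 30| = 30/1001 frames per second.
Time for a 35-frame gap: 35 ÷ (30/1001) = 7007/6 s.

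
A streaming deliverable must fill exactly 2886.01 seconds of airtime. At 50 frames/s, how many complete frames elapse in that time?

144300 frames

Frames = 2886.01 × 50 = 288601/2 ≈ 144300.5000.
Complete frames: 144300.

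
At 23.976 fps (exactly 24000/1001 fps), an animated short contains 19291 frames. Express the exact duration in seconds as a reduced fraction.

19310291/24000 seconds

Running time = 19291 ÷ (24000/1001) = 19291 × 1001/24000 = 19310291/24000 s.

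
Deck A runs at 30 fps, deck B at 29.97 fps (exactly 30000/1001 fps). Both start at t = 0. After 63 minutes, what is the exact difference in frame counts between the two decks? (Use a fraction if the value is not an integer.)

16200/143 frames

63 min = 3780 s.
A emits 30 × 3780 = 113400 frames; B emits 30000/1001 × 3780 = 16200000/143.
Difference = 16200/143 frames (≈ 113.2867); B is behind A.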